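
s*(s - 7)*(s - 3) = s^3 - 10*s^2 + 21*s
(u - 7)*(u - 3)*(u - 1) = u^3 - 11*u^2 + 31*u - 21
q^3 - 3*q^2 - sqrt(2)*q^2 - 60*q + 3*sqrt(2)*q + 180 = (q - 3)*(q - 6*sqrt(2))*(q + 5*sqrt(2))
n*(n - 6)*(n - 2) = n^3 - 8*n^2 + 12*n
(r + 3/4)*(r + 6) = r^2 + 27*r/4 + 9/2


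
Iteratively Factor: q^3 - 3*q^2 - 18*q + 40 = (q - 2)*(q^2 - q - 20) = (q - 2)*(q + 4)*(q - 5)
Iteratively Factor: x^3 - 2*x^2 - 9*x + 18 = (x - 2)*(x^2 - 9) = (x - 2)*(x + 3)*(x - 3)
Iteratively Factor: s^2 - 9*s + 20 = (s - 5)*(s - 4)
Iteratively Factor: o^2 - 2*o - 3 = (o + 1)*(o - 3)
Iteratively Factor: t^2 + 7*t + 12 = (t + 4)*(t + 3)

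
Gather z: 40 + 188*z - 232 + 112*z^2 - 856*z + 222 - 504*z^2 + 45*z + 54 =-392*z^2 - 623*z + 84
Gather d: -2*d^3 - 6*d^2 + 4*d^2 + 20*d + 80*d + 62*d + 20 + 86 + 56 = -2*d^3 - 2*d^2 + 162*d + 162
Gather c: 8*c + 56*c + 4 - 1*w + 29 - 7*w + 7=64*c - 8*w + 40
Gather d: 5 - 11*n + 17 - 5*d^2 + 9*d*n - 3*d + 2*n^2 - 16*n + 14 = -5*d^2 + d*(9*n - 3) + 2*n^2 - 27*n + 36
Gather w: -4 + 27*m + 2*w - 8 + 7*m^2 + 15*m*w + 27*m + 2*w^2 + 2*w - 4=7*m^2 + 54*m + 2*w^2 + w*(15*m + 4) - 16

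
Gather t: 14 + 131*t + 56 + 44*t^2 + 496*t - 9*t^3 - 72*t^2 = -9*t^3 - 28*t^2 + 627*t + 70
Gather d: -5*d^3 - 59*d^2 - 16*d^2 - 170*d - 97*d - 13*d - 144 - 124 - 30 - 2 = -5*d^3 - 75*d^2 - 280*d - 300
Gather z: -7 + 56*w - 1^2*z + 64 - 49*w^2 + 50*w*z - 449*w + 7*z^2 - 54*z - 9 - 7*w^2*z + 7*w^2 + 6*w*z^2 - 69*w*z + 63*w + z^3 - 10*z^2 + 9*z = -42*w^2 - 330*w + z^3 + z^2*(6*w - 3) + z*(-7*w^2 - 19*w - 46) + 48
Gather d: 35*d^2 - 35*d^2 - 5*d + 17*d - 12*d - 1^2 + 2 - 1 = 0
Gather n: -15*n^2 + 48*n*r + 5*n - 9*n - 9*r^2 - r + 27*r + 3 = -15*n^2 + n*(48*r - 4) - 9*r^2 + 26*r + 3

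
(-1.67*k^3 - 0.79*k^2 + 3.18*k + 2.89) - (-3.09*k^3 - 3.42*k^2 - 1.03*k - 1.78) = 1.42*k^3 + 2.63*k^2 + 4.21*k + 4.67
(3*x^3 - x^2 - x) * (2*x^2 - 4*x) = 6*x^5 - 14*x^4 + 2*x^3 + 4*x^2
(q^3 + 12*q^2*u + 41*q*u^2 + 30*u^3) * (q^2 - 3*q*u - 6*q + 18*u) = q^5 + 9*q^4*u - 6*q^4 + 5*q^3*u^2 - 54*q^3*u - 93*q^2*u^3 - 30*q^2*u^2 - 90*q*u^4 + 558*q*u^3 + 540*u^4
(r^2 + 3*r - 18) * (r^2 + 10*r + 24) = r^4 + 13*r^3 + 36*r^2 - 108*r - 432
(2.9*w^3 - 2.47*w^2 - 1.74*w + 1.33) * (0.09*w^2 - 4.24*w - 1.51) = 0.261*w^5 - 12.5183*w^4 + 5.9372*w^3 + 11.227*w^2 - 3.0118*w - 2.0083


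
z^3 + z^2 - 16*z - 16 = (z - 4)*(z + 1)*(z + 4)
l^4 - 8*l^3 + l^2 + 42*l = l*(l - 7)*(l - 3)*(l + 2)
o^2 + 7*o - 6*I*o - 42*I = (o + 7)*(o - 6*I)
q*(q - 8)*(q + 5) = q^3 - 3*q^2 - 40*q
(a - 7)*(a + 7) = a^2 - 49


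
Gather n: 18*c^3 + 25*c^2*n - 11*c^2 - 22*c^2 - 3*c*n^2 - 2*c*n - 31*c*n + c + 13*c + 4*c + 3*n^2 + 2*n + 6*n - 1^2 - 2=18*c^3 - 33*c^2 + 18*c + n^2*(3 - 3*c) + n*(25*c^2 - 33*c + 8) - 3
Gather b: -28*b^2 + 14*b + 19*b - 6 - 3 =-28*b^2 + 33*b - 9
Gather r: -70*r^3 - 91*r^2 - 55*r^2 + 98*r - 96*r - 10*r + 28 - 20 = -70*r^3 - 146*r^2 - 8*r + 8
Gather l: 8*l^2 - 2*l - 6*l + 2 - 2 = 8*l^2 - 8*l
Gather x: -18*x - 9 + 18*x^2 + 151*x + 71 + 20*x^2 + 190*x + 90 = 38*x^2 + 323*x + 152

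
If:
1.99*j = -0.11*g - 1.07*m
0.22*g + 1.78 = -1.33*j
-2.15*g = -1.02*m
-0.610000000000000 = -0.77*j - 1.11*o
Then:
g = 1.31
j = -1.55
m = 2.76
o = 1.63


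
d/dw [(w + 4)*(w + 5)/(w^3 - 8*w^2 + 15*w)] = (-w^4 - 18*w^3 + 27*w^2 + 320*w - 300)/(w^2*(w^4 - 16*w^3 + 94*w^2 - 240*w + 225))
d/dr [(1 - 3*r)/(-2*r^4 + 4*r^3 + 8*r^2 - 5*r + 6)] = (-18*r^4 + 32*r^3 + 12*r^2 - 16*r - 13)/(4*r^8 - 16*r^7 - 16*r^6 + 84*r^5 - 32*r^3 + 121*r^2 - 60*r + 36)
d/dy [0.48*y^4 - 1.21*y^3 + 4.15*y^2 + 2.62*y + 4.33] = 1.92*y^3 - 3.63*y^2 + 8.3*y + 2.62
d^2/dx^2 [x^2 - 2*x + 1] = 2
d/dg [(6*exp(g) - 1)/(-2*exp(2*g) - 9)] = (12*exp(2*g) - 4*exp(g) - 54)*exp(g)/(4*exp(4*g) + 36*exp(2*g) + 81)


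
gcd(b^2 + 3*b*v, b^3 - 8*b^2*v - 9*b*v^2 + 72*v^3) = b + 3*v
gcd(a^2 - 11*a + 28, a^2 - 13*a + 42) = a - 7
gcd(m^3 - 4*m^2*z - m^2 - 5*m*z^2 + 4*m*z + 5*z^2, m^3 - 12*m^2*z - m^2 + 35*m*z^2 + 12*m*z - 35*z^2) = -m^2 + 5*m*z + m - 5*z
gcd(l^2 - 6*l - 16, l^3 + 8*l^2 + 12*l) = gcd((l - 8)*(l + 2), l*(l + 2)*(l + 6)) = l + 2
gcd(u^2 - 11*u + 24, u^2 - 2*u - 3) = u - 3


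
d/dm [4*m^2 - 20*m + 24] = 8*m - 20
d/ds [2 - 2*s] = -2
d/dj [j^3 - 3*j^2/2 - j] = 3*j^2 - 3*j - 1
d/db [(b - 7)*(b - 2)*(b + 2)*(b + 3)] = 4*b^3 - 12*b^2 - 50*b + 16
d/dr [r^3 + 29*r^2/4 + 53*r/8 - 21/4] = 3*r^2 + 29*r/2 + 53/8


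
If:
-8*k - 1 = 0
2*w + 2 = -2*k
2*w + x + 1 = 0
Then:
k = -1/8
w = -7/8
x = 3/4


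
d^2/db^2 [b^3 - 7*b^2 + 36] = 6*b - 14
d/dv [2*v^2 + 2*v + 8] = 4*v + 2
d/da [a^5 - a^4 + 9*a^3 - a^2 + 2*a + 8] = 5*a^4 - 4*a^3 + 27*a^2 - 2*a + 2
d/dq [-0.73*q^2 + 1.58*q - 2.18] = 1.58 - 1.46*q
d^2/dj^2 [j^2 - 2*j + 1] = 2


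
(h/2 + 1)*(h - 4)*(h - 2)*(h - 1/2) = h^4/2 - 9*h^3/4 - h^2 + 9*h - 4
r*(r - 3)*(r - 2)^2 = r^4 - 7*r^3 + 16*r^2 - 12*r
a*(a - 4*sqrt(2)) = a^2 - 4*sqrt(2)*a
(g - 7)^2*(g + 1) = g^3 - 13*g^2 + 35*g + 49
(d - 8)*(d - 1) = d^2 - 9*d + 8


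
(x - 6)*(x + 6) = x^2 - 36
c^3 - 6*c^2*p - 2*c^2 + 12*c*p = c*(c - 2)*(c - 6*p)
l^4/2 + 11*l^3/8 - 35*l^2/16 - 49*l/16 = l*(l/2 + 1/2)*(l - 7/4)*(l + 7/2)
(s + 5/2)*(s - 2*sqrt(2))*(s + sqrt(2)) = s^3 - sqrt(2)*s^2 + 5*s^2/2 - 4*s - 5*sqrt(2)*s/2 - 10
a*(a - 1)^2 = a^3 - 2*a^2 + a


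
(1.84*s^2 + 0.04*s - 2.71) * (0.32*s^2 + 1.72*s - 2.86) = 0.5888*s^4 + 3.1776*s^3 - 6.0608*s^2 - 4.7756*s + 7.7506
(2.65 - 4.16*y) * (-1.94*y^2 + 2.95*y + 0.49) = 8.0704*y^3 - 17.413*y^2 + 5.7791*y + 1.2985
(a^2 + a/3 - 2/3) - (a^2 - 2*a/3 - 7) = a + 19/3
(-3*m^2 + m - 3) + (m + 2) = -3*m^2 + 2*m - 1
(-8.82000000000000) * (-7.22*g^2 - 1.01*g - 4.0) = 63.6804*g^2 + 8.9082*g + 35.28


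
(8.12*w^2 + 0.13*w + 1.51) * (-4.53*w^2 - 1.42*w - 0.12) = -36.7836*w^4 - 12.1193*w^3 - 7.9993*w^2 - 2.1598*w - 0.1812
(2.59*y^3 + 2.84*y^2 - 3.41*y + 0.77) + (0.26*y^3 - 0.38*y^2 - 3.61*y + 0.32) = 2.85*y^3 + 2.46*y^2 - 7.02*y + 1.09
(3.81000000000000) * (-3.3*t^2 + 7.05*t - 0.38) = -12.573*t^2 + 26.8605*t - 1.4478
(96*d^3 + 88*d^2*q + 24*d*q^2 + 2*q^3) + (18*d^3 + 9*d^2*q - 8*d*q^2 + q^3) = 114*d^3 + 97*d^2*q + 16*d*q^2 + 3*q^3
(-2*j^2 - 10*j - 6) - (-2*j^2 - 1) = -10*j - 5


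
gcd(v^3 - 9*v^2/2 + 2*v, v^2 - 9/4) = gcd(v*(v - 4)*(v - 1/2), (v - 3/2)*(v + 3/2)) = 1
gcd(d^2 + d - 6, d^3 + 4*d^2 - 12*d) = d - 2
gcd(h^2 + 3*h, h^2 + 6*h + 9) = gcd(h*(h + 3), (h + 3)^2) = h + 3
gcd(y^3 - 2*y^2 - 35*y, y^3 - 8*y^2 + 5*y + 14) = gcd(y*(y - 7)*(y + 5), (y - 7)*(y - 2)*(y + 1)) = y - 7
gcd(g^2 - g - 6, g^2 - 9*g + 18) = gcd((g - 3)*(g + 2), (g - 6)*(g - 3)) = g - 3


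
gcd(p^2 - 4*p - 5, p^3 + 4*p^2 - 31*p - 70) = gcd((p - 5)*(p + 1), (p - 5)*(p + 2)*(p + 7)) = p - 5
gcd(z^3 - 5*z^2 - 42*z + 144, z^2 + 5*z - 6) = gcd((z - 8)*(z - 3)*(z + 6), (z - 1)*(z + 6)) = z + 6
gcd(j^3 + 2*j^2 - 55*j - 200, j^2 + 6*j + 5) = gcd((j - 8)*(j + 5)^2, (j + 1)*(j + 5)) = j + 5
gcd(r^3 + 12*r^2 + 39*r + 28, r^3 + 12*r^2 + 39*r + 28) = r^3 + 12*r^2 + 39*r + 28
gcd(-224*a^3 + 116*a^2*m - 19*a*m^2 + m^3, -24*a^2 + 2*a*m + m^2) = 4*a - m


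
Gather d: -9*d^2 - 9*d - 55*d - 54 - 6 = -9*d^2 - 64*d - 60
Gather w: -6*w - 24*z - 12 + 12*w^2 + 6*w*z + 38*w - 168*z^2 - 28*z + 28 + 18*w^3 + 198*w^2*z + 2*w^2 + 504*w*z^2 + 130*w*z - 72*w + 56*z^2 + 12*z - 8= 18*w^3 + w^2*(198*z + 14) + w*(504*z^2 + 136*z - 40) - 112*z^2 - 40*z + 8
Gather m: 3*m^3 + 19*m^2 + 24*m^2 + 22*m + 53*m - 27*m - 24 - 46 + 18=3*m^3 + 43*m^2 + 48*m - 52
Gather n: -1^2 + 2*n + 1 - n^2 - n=-n^2 + n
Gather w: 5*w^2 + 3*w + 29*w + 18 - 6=5*w^2 + 32*w + 12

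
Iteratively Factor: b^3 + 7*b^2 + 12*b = (b + 4)*(b^2 + 3*b) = b*(b + 4)*(b + 3)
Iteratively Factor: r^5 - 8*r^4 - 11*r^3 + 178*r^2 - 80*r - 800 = (r + 4)*(r^4 - 12*r^3 + 37*r^2 + 30*r - 200) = (r - 5)*(r + 4)*(r^3 - 7*r^2 + 2*r + 40) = (r - 5)*(r + 2)*(r + 4)*(r^2 - 9*r + 20) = (r - 5)^2*(r + 2)*(r + 4)*(r - 4)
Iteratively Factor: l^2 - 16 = (l - 4)*(l + 4)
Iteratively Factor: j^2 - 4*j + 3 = (j - 1)*(j - 3)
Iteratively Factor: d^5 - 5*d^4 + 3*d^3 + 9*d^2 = (d - 3)*(d^4 - 2*d^3 - 3*d^2) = d*(d - 3)*(d^3 - 2*d^2 - 3*d) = d*(d - 3)^2*(d^2 + d) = d*(d - 3)^2*(d + 1)*(d)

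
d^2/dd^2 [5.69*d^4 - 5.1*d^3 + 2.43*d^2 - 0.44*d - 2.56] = 68.28*d^2 - 30.6*d + 4.86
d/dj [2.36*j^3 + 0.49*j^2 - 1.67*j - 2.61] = 7.08*j^2 + 0.98*j - 1.67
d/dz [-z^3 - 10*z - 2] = -3*z^2 - 10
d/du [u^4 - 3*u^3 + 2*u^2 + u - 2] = 4*u^3 - 9*u^2 + 4*u + 1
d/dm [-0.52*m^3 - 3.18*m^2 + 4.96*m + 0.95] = -1.56*m^2 - 6.36*m + 4.96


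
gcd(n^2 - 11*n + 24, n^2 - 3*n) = n - 3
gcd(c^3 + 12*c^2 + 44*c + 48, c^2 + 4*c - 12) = c + 6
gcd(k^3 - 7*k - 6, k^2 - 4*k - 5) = k + 1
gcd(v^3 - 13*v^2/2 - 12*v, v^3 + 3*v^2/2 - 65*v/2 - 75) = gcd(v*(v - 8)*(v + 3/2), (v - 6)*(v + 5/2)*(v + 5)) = 1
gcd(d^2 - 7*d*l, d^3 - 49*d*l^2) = d^2 - 7*d*l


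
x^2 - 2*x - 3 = (x - 3)*(x + 1)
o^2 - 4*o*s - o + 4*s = (o - 1)*(o - 4*s)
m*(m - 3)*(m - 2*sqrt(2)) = m^3 - 3*m^2 - 2*sqrt(2)*m^2 + 6*sqrt(2)*m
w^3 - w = w*(w - 1)*(w + 1)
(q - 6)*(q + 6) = q^2 - 36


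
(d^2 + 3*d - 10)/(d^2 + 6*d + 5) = (d - 2)/(d + 1)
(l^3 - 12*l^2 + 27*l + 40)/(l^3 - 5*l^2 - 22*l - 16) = (l - 5)/(l + 2)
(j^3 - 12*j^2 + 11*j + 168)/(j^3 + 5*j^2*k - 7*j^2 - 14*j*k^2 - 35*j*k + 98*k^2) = (j^2 - 5*j - 24)/(j^2 + 5*j*k - 14*k^2)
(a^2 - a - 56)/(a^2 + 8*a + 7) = (a - 8)/(a + 1)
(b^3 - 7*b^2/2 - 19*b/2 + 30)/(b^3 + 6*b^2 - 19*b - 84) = (b - 5/2)/(b + 7)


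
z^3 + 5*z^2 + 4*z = z*(z + 1)*(z + 4)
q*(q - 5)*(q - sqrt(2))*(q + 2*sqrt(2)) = q^4 - 5*q^3 + sqrt(2)*q^3 - 5*sqrt(2)*q^2 - 4*q^2 + 20*q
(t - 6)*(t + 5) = t^2 - t - 30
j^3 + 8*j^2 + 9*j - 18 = (j - 1)*(j + 3)*(j + 6)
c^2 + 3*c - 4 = (c - 1)*(c + 4)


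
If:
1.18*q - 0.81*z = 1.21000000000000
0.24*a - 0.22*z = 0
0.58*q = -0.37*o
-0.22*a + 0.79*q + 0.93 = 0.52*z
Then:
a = 8.89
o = -12.05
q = 7.68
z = 9.70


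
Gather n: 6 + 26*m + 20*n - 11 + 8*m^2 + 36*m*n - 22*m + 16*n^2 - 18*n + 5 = 8*m^2 + 4*m + 16*n^2 + n*(36*m + 2)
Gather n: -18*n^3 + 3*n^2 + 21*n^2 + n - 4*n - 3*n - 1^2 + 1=-18*n^3 + 24*n^2 - 6*n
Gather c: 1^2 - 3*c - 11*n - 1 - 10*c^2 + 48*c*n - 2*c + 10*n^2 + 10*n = -10*c^2 + c*(48*n - 5) + 10*n^2 - n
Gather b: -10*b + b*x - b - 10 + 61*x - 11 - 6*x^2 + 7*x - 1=b*(x - 11) - 6*x^2 + 68*x - 22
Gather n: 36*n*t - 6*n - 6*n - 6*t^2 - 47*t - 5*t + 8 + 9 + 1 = n*(36*t - 12) - 6*t^2 - 52*t + 18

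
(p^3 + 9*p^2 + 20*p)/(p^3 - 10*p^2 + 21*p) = (p^2 + 9*p + 20)/(p^2 - 10*p + 21)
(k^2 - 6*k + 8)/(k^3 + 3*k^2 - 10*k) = (k - 4)/(k*(k + 5))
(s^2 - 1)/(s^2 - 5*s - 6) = (s - 1)/(s - 6)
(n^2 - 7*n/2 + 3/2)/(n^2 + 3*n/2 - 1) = (n - 3)/(n + 2)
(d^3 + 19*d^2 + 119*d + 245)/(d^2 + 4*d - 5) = (d^2 + 14*d + 49)/(d - 1)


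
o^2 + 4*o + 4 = (o + 2)^2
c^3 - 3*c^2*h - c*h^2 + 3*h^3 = (c - 3*h)*(c - h)*(c + h)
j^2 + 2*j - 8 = (j - 2)*(j + 4)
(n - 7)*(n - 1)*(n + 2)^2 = n^4 - 4*n^3 - 21*n^2 - 4*n + 28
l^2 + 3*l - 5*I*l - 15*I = (l + 3)*(l - 5*I)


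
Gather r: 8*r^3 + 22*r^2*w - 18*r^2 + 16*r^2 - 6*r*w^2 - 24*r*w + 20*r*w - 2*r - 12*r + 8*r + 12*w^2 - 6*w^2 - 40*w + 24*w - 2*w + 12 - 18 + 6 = 8*r^3 + r^2*(22*w - 2) + r*(-6*w^2 - 4*w - 6) + 6*w^2 - 18*w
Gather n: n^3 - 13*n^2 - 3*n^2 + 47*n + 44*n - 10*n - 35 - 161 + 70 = n^3 - 16*n^2 + 81*n - 126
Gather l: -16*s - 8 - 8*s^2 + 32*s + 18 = -8*s^2 + 16*s + 10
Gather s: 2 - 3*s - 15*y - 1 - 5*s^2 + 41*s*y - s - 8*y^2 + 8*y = -5*s^2 + s*(41*y - 4) - 8*y^2 - 7*y + 1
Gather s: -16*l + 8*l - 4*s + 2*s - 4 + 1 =-8*l - 2*s - 3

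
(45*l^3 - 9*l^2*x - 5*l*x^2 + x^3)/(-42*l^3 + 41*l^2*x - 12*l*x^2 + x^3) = (-15*l^2 - 2*l*x + x^2)/(14*l^2 - 9*l*x + x^2)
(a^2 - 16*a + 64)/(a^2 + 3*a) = (a^2 - 16*a + 64)/(a*(a + 3))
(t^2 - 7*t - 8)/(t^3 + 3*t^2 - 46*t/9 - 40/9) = 9*(t^2 - 7*t - 8)/(9*t^3 + 27*t^2 - 46*t - 40)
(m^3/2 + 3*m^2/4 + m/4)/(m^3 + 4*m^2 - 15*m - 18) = m*(2*m + 1)/(4*(m^2 + 3*m - 18))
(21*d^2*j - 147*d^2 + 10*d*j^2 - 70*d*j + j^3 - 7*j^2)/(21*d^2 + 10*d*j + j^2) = j - 7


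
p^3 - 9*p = p*(p - 3)*(p + 3)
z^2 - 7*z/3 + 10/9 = (z - 5/3)*(z - 2/3)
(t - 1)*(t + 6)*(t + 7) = t^3 + 12*t^2 + 29*t - 42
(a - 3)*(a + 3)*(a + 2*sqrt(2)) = a^3 + 2*sqrt(2)*a^2 - 9*a - 18*sqrt(2)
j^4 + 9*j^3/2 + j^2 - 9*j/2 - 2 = (j - 1)*(j + 1/2)*(j + 1)*(j + 4)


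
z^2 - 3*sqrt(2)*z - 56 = (z - 7*sqrt(2))*(z + 4*sqrt(2))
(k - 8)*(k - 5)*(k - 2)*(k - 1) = k^4 - 16*k^3 + 81*k^2 - 146*k + 80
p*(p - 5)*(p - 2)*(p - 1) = p^4 - 8*p^3 + 17*p^2 - 10*p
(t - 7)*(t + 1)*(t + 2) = t^3 - 4*t^2 - 19*t - 14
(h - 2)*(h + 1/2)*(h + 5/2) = h^3 + h^2 - 19*h/4 - 5/2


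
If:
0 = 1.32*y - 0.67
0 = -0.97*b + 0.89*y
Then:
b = 0.47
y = 0.51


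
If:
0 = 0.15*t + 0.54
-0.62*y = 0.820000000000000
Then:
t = -3.60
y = -1.32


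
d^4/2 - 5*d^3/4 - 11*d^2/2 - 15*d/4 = d*(d/2 + 1/2)*(d - 5)*(d + 3/2)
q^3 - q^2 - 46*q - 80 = (q - 8)*(q + 2)*(q + 5)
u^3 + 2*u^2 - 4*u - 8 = (u - 2)*(u + 2)^2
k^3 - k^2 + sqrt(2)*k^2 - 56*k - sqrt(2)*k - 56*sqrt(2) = (k - 8)*(k + 7)*(k + sqrt(2))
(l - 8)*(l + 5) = l^2 - 3*l - 40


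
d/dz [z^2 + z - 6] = 2*z + 1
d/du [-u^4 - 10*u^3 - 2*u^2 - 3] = 2*u*(-2*u^2 - 15*u - 2)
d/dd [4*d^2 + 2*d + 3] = 8*d + 2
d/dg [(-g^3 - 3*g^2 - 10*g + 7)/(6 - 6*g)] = (g^3/3 - g - 1/2)/(g^2 - 2*g + 1)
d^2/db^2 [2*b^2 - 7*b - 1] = 4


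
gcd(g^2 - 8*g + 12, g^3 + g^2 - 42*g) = g - 6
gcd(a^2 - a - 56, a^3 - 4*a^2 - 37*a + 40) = a - 8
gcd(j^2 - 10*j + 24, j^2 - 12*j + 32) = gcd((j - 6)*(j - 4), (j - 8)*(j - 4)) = j - 4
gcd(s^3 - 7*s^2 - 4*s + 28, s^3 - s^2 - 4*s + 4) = s^2 - 4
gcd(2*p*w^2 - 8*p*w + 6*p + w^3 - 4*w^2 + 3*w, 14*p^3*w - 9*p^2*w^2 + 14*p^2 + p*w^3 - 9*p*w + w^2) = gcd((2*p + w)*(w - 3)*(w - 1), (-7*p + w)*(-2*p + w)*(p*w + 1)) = 1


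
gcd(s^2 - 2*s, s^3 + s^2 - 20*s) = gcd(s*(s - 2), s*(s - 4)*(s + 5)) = s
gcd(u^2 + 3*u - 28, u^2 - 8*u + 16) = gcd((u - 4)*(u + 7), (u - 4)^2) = u - 4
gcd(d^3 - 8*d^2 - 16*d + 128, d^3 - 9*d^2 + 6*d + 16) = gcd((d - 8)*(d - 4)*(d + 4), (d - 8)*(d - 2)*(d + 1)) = d - 8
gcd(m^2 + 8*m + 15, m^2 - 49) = 1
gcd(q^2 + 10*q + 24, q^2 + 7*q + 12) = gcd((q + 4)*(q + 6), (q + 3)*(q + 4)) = q + 4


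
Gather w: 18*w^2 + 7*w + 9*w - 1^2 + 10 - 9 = 18*w^2 + 16*w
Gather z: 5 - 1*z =5 - z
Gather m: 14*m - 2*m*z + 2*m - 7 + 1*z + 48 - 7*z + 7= m*(16 - 2*z) - 6*z + 48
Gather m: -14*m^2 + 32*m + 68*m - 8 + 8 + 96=-14*m^2 + 100*m + 96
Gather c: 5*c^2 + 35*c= 5*c^2 + 35*c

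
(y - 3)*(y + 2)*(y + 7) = y^3 + 6*y^2 - 13*y - 42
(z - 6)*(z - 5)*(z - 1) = z^3 - 12*z^2 + 41*z - 30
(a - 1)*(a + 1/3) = a^2 - 2*a/3 - 1/3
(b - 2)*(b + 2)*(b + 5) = b^3 + 5*b^2 - 4*b - 20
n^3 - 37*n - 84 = (n - 7)*(n + 3)*(n + 4)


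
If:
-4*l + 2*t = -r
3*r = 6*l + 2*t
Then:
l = 4*t/3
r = 10*t/3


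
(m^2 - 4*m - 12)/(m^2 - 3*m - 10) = (m - 6)/(m - 5)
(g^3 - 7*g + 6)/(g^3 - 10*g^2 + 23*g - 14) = (g + 3)/(g - 7)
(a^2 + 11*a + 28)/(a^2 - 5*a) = (a^2 + 11*a + 28)/(a*(a - 5))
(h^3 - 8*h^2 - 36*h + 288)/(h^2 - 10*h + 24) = (h^2 - 2*h - 48)/(h - 4)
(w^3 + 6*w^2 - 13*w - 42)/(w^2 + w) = (w^3 + 6*w^2 - 13*w - 42)/(w*(w + 1))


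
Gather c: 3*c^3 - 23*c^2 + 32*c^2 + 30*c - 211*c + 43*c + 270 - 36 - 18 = 3*c^3 + 9*c^2 - 138*c + 216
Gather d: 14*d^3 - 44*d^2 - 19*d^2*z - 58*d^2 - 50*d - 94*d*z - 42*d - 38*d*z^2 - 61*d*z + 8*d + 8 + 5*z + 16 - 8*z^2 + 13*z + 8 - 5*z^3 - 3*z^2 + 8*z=14*d^3 + d^2*(-19*z - 102) + d*(-38*z^2 - 155*z - 84) - 5*z^3 - 11*z^2 + 26*z + 32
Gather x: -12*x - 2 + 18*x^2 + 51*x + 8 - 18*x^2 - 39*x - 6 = 0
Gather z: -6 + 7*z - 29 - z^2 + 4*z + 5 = -z^2 + 11*z - 30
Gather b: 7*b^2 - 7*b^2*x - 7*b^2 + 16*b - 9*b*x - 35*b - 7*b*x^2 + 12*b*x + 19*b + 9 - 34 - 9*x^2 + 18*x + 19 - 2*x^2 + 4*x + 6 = -7*b^2*x + b*(-7*x^2 + 3*x) - 11*x^2 + 22*x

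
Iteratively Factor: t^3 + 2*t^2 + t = (t + 1)*(t^2 + t) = (t + 1)^2*(t)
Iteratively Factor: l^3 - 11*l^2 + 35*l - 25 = (l - 5)*(l^2 - 6*l + 5) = (l - 5)^2*(l - 1)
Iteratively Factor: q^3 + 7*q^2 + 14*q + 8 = (q + 2)*(q^2 + 5*q + 4) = (q + 1)*(q + 2)*(q + 4)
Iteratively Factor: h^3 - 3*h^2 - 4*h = (h)*(h^2 - 3*h - 4) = h*(h - 4)*(h + 1)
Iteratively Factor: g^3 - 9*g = (g - 3)*(g^2 + 3*g) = (g - 3)*(g + 3)*(g)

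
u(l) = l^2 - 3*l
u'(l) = 2*l - 3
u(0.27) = -0.74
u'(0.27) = -2.46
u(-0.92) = 3.61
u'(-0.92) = -4.84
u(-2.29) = 12.11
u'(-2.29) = -7.58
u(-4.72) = 36.44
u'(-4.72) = -12.44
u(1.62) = -2.24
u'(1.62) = 0.24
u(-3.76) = 25.42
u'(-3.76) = -10.52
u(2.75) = -0.69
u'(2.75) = 2.50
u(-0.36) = 1.21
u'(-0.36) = -3.72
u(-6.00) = 54.00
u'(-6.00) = -15.00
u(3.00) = 0.00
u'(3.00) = 3.00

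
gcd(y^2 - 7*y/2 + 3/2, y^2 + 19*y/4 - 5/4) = 1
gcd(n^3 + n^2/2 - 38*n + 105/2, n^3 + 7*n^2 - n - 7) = n + 7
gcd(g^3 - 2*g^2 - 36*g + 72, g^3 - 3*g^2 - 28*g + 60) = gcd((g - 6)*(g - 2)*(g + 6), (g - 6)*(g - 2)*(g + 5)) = g^2 - 8*g + 12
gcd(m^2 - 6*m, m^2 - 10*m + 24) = m - 6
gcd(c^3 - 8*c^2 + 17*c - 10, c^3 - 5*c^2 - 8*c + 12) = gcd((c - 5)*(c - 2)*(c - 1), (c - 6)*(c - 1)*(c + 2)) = c - 1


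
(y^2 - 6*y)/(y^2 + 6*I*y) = (y - 6)/(y + 6*I)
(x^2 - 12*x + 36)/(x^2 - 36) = (x - 6)/(x + 6)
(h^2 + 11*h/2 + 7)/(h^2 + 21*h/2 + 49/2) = (h + 2)/(h + 7)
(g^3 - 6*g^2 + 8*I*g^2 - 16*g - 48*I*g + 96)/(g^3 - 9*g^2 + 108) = (g^2 + 8*I*g - 16)/(g^2 - 3*g - 18)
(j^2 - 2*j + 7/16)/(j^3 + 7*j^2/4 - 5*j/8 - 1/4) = (16*j^2 - 32*j + 7)/(2*(8*j^3 + 14*j^2 - 5*j - 2))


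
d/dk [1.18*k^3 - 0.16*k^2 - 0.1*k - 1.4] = 3.54*k^2 - 0.32*k - 0.1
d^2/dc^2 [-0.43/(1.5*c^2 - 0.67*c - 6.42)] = (-1.935*c^2 + 0.8643*c + 0.43*(3.0*c - 0.67)*(6.0*c - 1.34) + 8.2818)/(-1.5*c^2 + 0.67*c + 6.42)^3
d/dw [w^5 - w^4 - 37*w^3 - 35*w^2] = w*(5*w^3 - 4*w^2 - 111*w - 70)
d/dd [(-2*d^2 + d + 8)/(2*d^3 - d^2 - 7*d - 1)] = (4*d^4 - 4*d^3 - 33*d^2 + 20*d + 55)/(4*d^6 - 4*d^5 - 27*d^4 + 10*d^3 + 51*d^2 + 14*d + 1)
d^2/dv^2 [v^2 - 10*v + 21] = 2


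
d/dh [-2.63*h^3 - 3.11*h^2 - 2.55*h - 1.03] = -7.89*h^2 - 6.22*h - 2.55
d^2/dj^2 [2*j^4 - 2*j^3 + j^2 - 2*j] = 24*j^2 - 12*j + 2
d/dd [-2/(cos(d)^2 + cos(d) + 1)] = -2*(2*cos(d) + 1)*sin(d)/(cos(d)^2 + cos(d) + 1)^2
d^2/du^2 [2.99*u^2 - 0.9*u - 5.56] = 5.98000000000000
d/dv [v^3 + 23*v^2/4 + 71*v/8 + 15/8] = 3*v^2 + 23*v/2 + 71/8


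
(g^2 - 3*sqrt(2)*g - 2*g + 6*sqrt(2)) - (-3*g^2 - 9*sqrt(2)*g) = 4*g^2 - 2*g + 6*sqrt(2)*g + 6*sqrt(2)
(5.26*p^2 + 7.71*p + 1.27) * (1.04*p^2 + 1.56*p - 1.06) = 5.4704*p^4 + 16.224*p^3 + 7.7728*p^2 - 6.1914*p - 1.3462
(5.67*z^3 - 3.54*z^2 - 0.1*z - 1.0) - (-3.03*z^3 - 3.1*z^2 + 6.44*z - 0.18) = 8.7*z^3 - 0.44*z^2 - 6.54*z - 0.82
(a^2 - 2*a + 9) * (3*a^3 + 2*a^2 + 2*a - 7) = 3*a^5 - 4*a^4 + 25*a^3 + 7*a^2 + 32*a - 63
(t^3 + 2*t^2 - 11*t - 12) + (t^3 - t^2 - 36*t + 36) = 2*t^3 + t^2 - 47*t + 24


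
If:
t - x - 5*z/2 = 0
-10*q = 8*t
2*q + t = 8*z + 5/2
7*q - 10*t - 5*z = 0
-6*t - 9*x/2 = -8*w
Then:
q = -50/609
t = 125/1218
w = 475/812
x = 550/609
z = -65/203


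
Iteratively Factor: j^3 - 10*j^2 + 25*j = (j - 5)*(j^2 - 5*j) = (j - 5)^2*(j)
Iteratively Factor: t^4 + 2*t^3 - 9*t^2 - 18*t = (t + 2)*(t^3 - 9*t) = (t - 3)*(t + 2)*(t^2 + 3*t) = t*(t - 3)*(t + 2)*(t + 3)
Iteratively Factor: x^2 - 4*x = (x - 4)*(x)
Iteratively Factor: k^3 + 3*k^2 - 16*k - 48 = (k - 4)*(k^2 + 7*k + 12) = (k - 4)*(k + 3)*(k + 4)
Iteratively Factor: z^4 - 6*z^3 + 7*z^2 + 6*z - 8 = (z - 1)*(z^3 - 5*z^2 + 2*z + 8) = (z - 4)*(z - 1)*(z^2 - z - 2) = (z - 4)*(z - 2)*(z - 1)*(z + 1)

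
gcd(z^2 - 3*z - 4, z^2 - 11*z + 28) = z - 4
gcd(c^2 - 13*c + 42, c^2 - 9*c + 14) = c - 7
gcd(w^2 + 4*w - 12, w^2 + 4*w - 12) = w^2 + 4*w - 12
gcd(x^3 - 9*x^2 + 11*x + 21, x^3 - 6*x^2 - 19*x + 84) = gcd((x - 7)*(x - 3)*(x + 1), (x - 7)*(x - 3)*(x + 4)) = x^2 - 10*x + 21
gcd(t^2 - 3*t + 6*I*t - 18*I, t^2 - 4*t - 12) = 1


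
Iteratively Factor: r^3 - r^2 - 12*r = (r)*(r^2 - r - 12) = r*(r + 3)*(r - 4)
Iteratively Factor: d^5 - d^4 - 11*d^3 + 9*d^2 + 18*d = (d - 3)*(d^4 + 2*d^3 - 5*d^2 - 6*d) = (d - 3)*(d - 2)*(d^3 + 4*d^2 + 3*d) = (d - 3)*(d - 2)*(d + 1)*(d^2 + 3*d) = (d - 3)*(d - 2)*(d + 1)*(d + 3)*(d)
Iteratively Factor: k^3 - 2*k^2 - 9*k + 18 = (k + 3)*(k^2 - 5*k + 6) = (k - 3)*(k + 3)*(k - 2)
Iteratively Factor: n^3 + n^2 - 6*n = (n + 3)*(n^2 - 2*n) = n*(n + 3)*(n - 2)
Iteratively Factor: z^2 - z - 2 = (z - 2)*(z + 1)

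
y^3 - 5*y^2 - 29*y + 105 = (y - 7)*(y - 3)*(y + 5)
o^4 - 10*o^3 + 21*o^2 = o^2*(o - 7)*(o - 3)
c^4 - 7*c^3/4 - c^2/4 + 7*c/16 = c*(c - 7/4)*(c - 1/2)*(c + 1/2)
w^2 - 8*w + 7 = (w - 7)*(w - 1)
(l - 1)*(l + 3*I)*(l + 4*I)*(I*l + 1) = I*l^4 - 6*l^3 - I*l^3 + 6*l^2 - 5*I*l^2 - 12*l + 5*I*l + 12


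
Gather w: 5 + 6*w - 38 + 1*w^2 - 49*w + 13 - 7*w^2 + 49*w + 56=-6*w^2 + 6*w + 36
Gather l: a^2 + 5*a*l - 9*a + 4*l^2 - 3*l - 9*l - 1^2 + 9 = a^2 - 9*a + 4*l^2 + l*(5*a - 12) + 8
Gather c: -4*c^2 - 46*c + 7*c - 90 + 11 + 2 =-4*c^2 - 39*c - 77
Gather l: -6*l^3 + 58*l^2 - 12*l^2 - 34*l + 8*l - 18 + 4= -6*l^3 + 46*l^2 - 26*l - 14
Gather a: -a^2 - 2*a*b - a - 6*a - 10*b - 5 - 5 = -a^2 + a*(-2*b - 7) - 10*b - 10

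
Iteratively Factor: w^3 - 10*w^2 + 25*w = (w - 5)*(w^2 - 5*w) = (w - 5)^2*(w)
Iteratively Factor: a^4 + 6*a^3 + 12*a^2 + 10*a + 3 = (a + 1)*(a^3 + 5*a^2 + 7*a + 3) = (a + 1)^2*(a^2 + 4*a + 3) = (a + 1)^3*(a + 3)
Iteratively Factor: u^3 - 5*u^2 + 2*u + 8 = (u - 4)*(u^2 - u - 2) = (u - 4)*(u + 1)*(u - 2)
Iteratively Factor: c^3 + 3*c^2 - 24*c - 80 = (c + 4)*(c^2 - c - 20) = (c + 4)^2*(c - 5)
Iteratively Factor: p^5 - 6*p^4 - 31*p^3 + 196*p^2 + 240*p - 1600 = (p + 4)*(p^4 - 10*p^3 + 9*p^2 + 160*p - 400) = (p - 5)*(p + 4)*(p^3 - 5*p^2 - 16*p + 80) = (p - 5)*(p + 4)^2*(p^2 - 9*p + 20) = (p - 5)*(p - 4)*(p + 4)^2*(p - 5)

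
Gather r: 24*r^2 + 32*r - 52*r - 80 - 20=24*r^2 - 20*r - 100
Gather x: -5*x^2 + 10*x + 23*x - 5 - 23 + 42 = -5*x^2 + 33*x + 14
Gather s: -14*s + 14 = 14 - 14*s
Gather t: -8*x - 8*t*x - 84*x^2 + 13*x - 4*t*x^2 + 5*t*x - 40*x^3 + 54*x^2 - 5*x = t*(-4*x^2 - 3*x) - 40*x^3 - 30*x^2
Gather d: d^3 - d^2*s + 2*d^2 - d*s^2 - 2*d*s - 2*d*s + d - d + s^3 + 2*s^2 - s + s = d^3 + d^2*(2 - s) + d*(-s^2 - 4*s) + s^3 + 2*s^2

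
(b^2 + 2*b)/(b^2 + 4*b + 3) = b*(b + 2)/(b^2 + 4*b + 3)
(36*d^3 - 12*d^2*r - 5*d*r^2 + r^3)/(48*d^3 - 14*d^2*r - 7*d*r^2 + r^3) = (-6*d + r)/(-8*d + r)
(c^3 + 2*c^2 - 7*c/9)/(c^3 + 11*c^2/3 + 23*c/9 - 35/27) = 3*c/(3*c + 5)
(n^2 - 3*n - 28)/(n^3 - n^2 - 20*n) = (n - 7)/(n*(n - 5))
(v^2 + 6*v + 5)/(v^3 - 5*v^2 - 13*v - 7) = (v + 5)/(v^2 - 6*v - 7)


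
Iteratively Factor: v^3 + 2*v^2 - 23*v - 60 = (v + 4)*(v^2 - 2*v - 15) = (v + 3)*(v + 4)*(v - 5)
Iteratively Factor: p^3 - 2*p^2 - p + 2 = (p + 1)*(p^2 - 3*p + 2) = (p - 2)*(p + 1)*(p - 1)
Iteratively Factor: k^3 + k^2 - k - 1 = (k - 1)*(k^2 + 2*k + 1) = (k - 1)*(k + 1)*(k + 1)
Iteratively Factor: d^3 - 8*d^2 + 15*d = (d - 5)*(d^2 - 3*d) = d*(d - 5)*(d - 3)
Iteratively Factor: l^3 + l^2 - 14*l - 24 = (l + 2)*(l^2 - l - 12) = (l + 2)*(l + 3)*(l - 4)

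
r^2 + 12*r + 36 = (r + 6)^2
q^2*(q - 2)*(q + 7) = q^4 + 5*q^3 - 14*q^2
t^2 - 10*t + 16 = (t - 8)*(t - 2)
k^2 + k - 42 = (k - 6)*(k + 7)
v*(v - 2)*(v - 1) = v^3 - 3*v^2 + 2*v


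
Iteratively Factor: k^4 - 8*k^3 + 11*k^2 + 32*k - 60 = (k + 2)*(k^3 - 10*k^2 + 31*k - 30) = (k - 2)*(k + 2)*(k^2 - 8*k + 15) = (k - 5)*(k - 2)*(k + 2)*(k - 3)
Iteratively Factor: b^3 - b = (b - 1)*(b^2 + b) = b*(b - 1)*(b + 1)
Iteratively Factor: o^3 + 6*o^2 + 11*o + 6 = (o + 1)*(o^2 + 5*o + 6) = (o + 1)*(o + 2)*(o + 3)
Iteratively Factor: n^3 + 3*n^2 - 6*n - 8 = (n - 2)*(n^2 + 5*n + 4) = (n - 2)*(n + 1)*(n + 4)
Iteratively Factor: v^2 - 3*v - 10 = (v + 2)*(v - 5)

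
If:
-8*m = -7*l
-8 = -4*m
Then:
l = 16/7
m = 2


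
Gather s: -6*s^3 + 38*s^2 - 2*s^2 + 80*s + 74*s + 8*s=-6*s^3 + 36*s^2 + 162*s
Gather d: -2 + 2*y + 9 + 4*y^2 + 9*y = 4*y^2 + 11*y + 7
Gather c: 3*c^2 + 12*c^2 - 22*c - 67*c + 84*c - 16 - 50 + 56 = 15*c^2 - 5*c - 10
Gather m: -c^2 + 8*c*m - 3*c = -c^2 + 8*c*m - 3*c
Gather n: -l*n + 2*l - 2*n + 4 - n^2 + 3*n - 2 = 2*l - n^2 + n*(1 - l) + 2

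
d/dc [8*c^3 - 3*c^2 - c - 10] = 24*c^2 - 6*c - 1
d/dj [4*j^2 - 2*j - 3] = 8*j - 2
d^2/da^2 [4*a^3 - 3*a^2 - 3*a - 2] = 24*a - 6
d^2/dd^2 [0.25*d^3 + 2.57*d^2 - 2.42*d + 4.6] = 1.5*d + 5.14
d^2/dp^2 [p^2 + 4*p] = 2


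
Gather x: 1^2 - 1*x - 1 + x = 0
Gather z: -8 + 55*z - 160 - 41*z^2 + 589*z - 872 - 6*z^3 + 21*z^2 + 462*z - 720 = -6*z^3 - 20*z^2 + 1106*z - 1760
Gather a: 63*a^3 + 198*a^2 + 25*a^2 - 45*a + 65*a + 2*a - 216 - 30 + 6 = 63*a^3 + 223*a^2 + 22*a - 240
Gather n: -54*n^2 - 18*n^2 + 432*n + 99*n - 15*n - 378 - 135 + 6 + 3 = -72*n^2 + 516*n - 504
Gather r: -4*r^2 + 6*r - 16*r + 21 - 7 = -4*r^2 - 10*r + 14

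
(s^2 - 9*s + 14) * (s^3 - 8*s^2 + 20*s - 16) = s^5 - 17*s^4 + 106*s^3 - 308*s^2 + 424*s - 224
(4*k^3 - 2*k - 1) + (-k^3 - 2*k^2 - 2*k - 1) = 3*k^3 - 2*k^2 - 4*k - 2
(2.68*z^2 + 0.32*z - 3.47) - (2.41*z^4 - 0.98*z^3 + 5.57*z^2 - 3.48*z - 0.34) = -2.41*z^4 + 0.98*z^3 - 2.89*z^2 + 3.8*z - 3.13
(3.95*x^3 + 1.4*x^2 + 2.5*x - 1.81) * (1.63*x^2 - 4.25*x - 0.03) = 6.4385*x^5 - 14.5055*x^4 - 1.9935*x^3 - 13.6173*x^2 + 7.6175*x + 0.0543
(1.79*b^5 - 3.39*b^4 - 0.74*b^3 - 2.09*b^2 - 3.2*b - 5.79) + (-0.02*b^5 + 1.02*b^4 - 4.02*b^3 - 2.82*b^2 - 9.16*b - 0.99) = 1.77*b^5 - 2.37*b^4 - 4.76*b^3 - 4.91*b^2 - 12.36*b - 6.78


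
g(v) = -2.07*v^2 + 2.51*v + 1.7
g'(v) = 2.51 - 4.14*v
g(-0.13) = 1.34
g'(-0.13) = 3.05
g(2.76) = -7.14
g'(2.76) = -8.92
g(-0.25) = 0.94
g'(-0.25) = 3.54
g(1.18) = 1.78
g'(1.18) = -2.38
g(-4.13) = -43.97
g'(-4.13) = 19.61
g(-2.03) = -11.93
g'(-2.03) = 10.91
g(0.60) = 2.46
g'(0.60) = 0.03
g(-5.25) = -68.53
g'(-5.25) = 24.24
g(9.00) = -143.38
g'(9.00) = -34.75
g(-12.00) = -326.50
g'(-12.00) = 52.19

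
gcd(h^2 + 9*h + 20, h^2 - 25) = h + 5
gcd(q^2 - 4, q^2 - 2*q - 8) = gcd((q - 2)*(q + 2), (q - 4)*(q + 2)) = q + 2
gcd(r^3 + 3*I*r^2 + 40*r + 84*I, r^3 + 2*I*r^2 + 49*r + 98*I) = r^2 + 9*I*r - 14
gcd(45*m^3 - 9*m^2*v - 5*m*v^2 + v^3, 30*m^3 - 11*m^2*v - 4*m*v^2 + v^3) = -15*m^2 - 2*m*v + v^2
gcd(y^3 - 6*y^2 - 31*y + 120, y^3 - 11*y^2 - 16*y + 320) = y^2 - 3*y - 40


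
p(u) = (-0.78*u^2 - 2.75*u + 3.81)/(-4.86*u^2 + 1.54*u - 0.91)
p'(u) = (-1.56*u - 2.75)/(-4.86*u^2 + 1.54*u - 0.91) + (9.72*u - 1.54)*(-0.78*u^2 - 2.75*u + 3.81)/(-4.86*u^2 + 1.54*u - 0.91)^2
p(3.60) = 0.28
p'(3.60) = -0.02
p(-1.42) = -0.48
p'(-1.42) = -0.53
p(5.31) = 0.25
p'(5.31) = -0.01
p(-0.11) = -3.60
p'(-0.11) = -6.00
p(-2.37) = -0.19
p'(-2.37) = -0.17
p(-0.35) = -2.29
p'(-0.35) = -4.45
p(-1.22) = -0.60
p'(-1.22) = -0.72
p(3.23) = 0.28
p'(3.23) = -0.01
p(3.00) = 0.29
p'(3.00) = -0.01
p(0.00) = -4.19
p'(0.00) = -4.06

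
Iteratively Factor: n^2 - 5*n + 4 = (n - 4)*(n - 1)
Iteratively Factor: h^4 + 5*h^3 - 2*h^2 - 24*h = (h + 3)*(h^3 + 2*h^2 - 8*h) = (h + 3)*(h + 4)*(h^2 - 2*h) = (h - 2)*(h + 3)*(h + 4)*(h)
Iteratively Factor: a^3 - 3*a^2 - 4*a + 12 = (a - 2)*(a^2 - a - 6) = (a - 3)*(a - 2)*(a + 2)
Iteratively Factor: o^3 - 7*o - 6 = (o + 1)*(o^2 - o - 6) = (o - 3)*(o + 1)*(o + 2)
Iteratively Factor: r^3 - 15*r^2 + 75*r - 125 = (r - 5)*(r^2 - 10*r + 25) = (r - 5)^2*(r - 5)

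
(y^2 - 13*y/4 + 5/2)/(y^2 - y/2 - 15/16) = 4*(y - 2)/(4*y + 3)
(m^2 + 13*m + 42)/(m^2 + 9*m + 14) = (m + 6)/(m + 2)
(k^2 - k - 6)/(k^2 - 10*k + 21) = (k + 2)/(k - 7)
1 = 1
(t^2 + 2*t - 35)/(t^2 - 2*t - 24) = (-t^2 - 2*t + 35)/(-t^2 + 2*t + 24)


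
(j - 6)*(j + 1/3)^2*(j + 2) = j^4 - 10*j^3/3 - 131*j^2/9 - 76*j/9 - 4/3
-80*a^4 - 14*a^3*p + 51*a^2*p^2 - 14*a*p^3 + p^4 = (-8*a + p)*(-5*a + p)*(-2*a + p)*(a + p)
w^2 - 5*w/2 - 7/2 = (w - 7/2)*(w + 1)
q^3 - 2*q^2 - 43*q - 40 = (q - 8)*(q + 1)*(q + 5)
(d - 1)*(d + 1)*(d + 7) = d^3 + 7*d^2 - d - 7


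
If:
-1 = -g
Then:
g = 1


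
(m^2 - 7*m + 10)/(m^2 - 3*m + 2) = (m - 5)/(m - 1)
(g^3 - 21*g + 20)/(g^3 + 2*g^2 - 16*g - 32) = (g^2 + 4*g - 5)/(g^2 + 6*g + 8)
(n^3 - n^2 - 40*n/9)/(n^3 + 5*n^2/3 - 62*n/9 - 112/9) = n*(3*n + 5)/(3*n^2 + 13*n + 14)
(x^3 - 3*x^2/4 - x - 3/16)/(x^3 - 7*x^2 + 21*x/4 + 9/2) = (x + 1/4)/(x - 6)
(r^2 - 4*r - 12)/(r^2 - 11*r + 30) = (r + 2)/(r - 5)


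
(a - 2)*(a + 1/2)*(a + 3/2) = a^3 - 13*a/4 - 3/2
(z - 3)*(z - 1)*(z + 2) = z^3 - 2*z^2 - 5*z + 6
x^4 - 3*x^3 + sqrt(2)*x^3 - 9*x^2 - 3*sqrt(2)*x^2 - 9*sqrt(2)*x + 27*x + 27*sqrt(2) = (x - 3)^2*(x + 3)*(x + sqrt(2))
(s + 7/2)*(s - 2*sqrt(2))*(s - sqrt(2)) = s^3 - 3*sqrt(2)*s^2 + 7*s^2/2 - 21*sqrt(2)*s/2 + 4*s + 14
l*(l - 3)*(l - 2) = l^3 - 5*l^2 + 6*l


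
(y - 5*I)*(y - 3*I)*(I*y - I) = I*y^3 + 8*y^2 - I*y^2 - 8*y - 15*I*y + 15*I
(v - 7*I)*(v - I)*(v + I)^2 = v^4 - 6*I*v^3 + 8*v^2 - 6*I*v + 7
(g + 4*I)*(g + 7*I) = g^2 + 11*I*g - 28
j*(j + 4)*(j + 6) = j^3 + 10*j^2 + 24*j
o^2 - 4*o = o*(o - 4)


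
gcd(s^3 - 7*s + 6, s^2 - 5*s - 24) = s + 3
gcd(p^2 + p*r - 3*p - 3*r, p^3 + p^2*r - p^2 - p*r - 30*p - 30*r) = p + r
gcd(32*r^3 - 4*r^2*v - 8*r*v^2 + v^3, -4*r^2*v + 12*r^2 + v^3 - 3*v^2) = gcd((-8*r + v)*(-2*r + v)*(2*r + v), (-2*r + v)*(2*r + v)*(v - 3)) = 4*r^2 - v^2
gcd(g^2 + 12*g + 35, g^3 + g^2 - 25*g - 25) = g + 5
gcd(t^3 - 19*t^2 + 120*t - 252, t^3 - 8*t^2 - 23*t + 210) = t^2 - 13*t + 42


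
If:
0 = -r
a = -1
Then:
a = -1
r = 0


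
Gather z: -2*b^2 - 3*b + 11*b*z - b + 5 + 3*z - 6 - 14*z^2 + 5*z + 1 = -2*b^2 - 4*b - 14*z^2 + z*(11*b + 8)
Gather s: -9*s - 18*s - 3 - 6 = -27*s - 9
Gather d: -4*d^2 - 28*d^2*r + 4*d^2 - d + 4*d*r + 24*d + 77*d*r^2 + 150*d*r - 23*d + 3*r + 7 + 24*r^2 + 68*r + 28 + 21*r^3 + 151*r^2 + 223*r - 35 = -28*d^2*r + d*(77*r^2 + 154*r) + 21*r^3 + 175*r^2 + 294*r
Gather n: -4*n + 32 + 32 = 64 - 4*n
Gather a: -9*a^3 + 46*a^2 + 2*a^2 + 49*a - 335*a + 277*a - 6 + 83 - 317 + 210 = -9*a^3 + 48*a^2 - 9*a - 30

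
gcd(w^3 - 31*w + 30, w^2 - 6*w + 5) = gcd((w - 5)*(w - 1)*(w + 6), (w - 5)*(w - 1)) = w^2 - 6*w + 5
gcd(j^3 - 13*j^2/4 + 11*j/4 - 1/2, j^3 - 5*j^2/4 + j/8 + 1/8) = j - 1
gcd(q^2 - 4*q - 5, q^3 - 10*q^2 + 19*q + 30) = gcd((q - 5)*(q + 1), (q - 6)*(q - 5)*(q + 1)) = q^2 - 4*q - 5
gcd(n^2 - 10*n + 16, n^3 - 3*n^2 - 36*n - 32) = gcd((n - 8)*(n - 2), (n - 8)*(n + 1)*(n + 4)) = n - 8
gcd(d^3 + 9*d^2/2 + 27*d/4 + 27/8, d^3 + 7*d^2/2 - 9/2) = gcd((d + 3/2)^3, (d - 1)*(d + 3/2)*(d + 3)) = d + 3/2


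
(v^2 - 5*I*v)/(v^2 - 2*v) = (v - 5*I)/(v - 2)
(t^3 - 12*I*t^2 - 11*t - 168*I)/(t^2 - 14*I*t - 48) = (t^2 - 4*I*t + 21)/(t - 6*I)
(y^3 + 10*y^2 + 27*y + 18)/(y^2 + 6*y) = y + 4 + 3/y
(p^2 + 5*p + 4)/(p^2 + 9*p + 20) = (p + 1)/(p + 5)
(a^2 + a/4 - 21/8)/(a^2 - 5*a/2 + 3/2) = (a + 7/4)/(a - 1)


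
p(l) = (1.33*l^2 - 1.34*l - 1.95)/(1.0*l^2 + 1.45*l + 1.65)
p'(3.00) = 0.24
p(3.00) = 0.40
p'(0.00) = 0.23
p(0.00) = -1.18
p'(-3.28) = 0.15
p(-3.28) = 2.19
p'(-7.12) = 0.06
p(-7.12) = 1.79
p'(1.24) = 0.64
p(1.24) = -0.31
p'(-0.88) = -3.14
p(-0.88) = 0.23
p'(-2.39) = -0.03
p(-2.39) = 2.27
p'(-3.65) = 0.15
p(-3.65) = 2.13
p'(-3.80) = 0.15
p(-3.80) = 2.11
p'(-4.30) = 0.13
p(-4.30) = 2.04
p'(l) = (-2.0*l - 1.45)*(1.33*l^2 - 1.34*l - 1.95)/(1.0*l^2 + 1.45*l + 1.65)^2 + (2.66*l - 1.34)/(1.0*l^2 + 1.45*l + 1.65) = (3.2685*l^2 + 8.289*l + 0.6165)/(1.0*l^4 + 2.9*l^3 + 5.4025*l^2 + 4.785*l + 2.7225)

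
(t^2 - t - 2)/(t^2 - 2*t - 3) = (t - 2)/(t - 3)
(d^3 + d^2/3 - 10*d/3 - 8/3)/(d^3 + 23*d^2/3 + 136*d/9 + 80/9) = 3*(d^2 - d - 2)/(3*d^2 + 19*d + 20)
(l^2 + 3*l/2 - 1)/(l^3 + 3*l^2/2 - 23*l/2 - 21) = (2*l - 1)/(2*l^2 - l - 21)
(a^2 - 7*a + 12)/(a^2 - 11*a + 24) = (a - 4)/(a - 8)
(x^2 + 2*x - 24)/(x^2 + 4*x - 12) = (x - 4)/(x - 2)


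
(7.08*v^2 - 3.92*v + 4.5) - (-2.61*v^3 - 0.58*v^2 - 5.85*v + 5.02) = 2.61*v^3 + 7.66*v^2 + 1.93*v - 0.52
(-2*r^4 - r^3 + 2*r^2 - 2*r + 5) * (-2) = 4*r^4 + 2*r^3 - 4*r^2 + 4*r - 10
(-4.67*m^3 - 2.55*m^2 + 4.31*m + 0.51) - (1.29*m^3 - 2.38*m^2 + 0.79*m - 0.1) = -5.96*m^3 - 0.17*m^2 + 3.52*m + 0.61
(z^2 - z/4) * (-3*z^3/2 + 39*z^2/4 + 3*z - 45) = -3*z^5/2 + 81*z^4/8 + 9*z^3/16 - 183*z^2/4 + 45*z/4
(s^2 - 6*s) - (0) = s^2 - 6*s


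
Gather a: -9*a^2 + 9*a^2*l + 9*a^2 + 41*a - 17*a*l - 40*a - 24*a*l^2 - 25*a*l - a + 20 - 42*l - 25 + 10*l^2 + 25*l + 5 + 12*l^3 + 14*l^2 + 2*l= 9*a^2*l + a*(-24*l^2 - 42*l) + 12*l^3 + 24*l^2 - 15*l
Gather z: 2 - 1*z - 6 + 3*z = 2*z - 4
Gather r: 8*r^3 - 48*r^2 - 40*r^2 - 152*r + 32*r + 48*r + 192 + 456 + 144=8*r^3 - 88*r^2 - 72*r + 792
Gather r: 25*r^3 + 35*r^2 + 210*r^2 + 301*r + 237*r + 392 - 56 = 25*r^3 + 245*r^2 + 538*r + 336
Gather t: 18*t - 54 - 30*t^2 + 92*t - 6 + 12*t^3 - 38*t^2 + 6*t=12*t^3 - 68*t^2 + 116*t - 60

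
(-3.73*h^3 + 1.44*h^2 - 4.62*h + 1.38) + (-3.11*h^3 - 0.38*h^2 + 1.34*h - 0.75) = -6.84*h^3 + 1.06*h^2 - 3.28*h + 0.63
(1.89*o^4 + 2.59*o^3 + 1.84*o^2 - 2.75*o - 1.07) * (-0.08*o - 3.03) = -0.1512*o^5 - 5.9339*o^4 - 7.9949*o^3 - 5.3552*o^2 + 8.4181*o + 3.2421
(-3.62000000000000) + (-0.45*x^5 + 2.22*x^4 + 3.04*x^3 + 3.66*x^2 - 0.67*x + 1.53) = -0.45*x^5 + 2.22*x^4 + 3.04*x^3 + 3.66*x^2 - 0.67*x - 2.09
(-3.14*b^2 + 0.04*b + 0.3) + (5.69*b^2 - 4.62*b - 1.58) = 2.55*b^2 - 4.58*b - 1.28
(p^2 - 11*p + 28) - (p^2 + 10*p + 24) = 4 - 21*p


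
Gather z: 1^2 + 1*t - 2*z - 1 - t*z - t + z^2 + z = z^2 + z*(-t - 1)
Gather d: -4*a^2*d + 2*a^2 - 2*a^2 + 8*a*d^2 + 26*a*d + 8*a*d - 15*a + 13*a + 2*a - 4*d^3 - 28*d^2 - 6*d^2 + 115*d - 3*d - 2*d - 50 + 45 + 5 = -4*d^3 + d^2*(8*a - 34) + d*(-4*a^2 + 34*a + 110)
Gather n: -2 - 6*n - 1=-6*n - 3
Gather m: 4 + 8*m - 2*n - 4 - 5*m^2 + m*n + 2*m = -5*m^2 + m*(n + 10) - 2*n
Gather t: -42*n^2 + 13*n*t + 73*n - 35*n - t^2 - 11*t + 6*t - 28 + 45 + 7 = -42*n^2 + 38*n - t^2 + t*(13*n - 5) + 24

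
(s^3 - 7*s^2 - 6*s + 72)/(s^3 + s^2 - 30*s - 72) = (s - 4)/(s + 4)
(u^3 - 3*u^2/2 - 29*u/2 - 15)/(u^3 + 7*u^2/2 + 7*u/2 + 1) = (2*u^2 - 7*u - 15)/(2*u^2 + 3*u + 1)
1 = 1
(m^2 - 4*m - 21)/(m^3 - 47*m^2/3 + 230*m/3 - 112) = 3*(m + 3)/(3*m^2 - 26*m + 48)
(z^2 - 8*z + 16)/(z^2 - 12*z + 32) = (z - 4)/(z - 8)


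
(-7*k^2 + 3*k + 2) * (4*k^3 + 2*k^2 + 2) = -28*k^5 - 2*k^4 + 14*k^3 - 10*k^2 + 6*k + 4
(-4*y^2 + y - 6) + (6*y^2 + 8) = 2*y^2 + y + 2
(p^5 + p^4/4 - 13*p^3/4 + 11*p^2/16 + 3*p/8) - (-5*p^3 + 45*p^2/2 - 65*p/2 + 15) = p^5 + p^4/4 + 7*p^3/4 - 349*p^2/16 + 263*p/8 - 15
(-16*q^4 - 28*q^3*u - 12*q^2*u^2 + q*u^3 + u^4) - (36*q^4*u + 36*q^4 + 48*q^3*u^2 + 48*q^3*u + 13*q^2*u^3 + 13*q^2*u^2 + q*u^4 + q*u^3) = -36*q^4*u - 52*q^4 - 48*q^3*u^2 - 76*q^3*u - 13*q^2*u^3 - 25*q^2*u^2 - q*u^4 + u^4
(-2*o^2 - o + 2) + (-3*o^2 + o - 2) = -5*o^2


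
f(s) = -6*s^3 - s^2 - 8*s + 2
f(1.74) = -46.56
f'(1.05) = -29.94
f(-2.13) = 72.48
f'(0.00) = -8.00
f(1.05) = -14.45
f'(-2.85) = -148.50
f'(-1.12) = -28.34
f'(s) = -18*s^2 - 2*s - 8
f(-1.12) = 18.14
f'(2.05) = -87.74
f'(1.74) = -65.98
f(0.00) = 2.00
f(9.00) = -4525.00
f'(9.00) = -1484.00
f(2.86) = -169.42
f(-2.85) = 155.57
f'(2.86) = -160.95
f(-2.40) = 98.38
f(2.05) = -70.29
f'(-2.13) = -85.40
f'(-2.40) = -106.88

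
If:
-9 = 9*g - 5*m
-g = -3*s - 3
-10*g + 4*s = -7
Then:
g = 9/26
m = 63/26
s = -23/26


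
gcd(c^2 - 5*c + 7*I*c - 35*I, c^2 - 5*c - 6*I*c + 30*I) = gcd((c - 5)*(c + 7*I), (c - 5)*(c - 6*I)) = c - 5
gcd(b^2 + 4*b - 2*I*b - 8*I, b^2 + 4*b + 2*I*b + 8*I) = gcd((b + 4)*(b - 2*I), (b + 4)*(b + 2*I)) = b + 4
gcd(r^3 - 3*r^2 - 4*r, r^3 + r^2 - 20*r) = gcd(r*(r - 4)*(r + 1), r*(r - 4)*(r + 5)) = r^2 - 4*r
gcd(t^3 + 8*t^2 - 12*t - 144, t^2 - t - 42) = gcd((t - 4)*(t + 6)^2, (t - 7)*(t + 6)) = t + 6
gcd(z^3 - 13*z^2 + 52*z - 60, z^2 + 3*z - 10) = z - 2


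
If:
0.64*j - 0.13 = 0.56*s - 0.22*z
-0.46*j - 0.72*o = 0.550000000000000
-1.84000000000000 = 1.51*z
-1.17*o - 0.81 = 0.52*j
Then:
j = -0.37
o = -0.53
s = -1.13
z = -1.22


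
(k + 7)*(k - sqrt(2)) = k^2 - sqrt(2)*k + 7*k - 7*sqrt(2)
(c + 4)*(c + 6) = c^2 + 10*c + 24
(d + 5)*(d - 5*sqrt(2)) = d^2 - 5*sqrt(2)*d + 5*d - 25*sqrt(2)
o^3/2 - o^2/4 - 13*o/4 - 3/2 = (o/2 + 1)*(o - 3)*(o + 1/2)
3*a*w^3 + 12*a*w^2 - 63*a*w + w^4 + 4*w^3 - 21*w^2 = w*(3*a + w)*(w - 3)*(w + 7)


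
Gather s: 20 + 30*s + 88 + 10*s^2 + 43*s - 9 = 10*s^2 + 73*s + 99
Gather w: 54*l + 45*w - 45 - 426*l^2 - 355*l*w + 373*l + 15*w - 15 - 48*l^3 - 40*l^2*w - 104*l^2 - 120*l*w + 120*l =-48*l^3 - 530*l^2 + 547*l + w*(-40*l^2 - 475*l + 60) - 60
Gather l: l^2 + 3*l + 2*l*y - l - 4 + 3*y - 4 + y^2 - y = l^2 + l*(2*y + 2) + y^2 + 2*y - 8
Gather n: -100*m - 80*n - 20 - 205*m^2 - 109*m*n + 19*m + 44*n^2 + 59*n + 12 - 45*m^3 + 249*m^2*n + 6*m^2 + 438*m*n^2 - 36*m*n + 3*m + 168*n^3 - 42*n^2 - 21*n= -45*m^3 - 199*m^2 - 78*m + 168*n^3 + n^2*(438*m + 2) + n*(249*m^2 - 145*m - 42) - 8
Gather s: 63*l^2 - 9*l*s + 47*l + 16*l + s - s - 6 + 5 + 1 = 63*l^2 - 9*l*s + 63*l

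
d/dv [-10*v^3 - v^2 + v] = -30*v^2 - 2*v + 1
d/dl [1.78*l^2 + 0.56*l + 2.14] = 3.56*l + 0.56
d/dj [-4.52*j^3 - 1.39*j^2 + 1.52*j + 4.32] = -13.56*j^2 - 2.78*j + 1.52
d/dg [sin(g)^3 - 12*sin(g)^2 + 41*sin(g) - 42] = (3*sin(g)^2 - 24*sin(g) + 41)*cos(g)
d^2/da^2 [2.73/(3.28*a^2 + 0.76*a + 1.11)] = (-58.740864*a^2 - 13.610688*a + 2.73*(6.56*a + 0.76)*(13.12*a + 1.52) - 19.878768)/(3.28*a^2 + 0.76*a + 1.11)^3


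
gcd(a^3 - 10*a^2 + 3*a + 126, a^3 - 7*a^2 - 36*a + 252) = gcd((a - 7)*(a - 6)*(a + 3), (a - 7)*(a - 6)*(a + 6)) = a^2 - 13*a + 42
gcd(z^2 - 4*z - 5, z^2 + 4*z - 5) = 1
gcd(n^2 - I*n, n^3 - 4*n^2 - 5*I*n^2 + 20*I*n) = n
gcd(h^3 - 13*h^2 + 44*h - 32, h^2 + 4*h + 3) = 1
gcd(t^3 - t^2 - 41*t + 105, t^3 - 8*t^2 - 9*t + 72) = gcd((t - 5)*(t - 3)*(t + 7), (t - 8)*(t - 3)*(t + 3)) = t - 3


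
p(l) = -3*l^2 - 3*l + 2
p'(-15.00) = 87.00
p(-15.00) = -628.00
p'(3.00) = -21.00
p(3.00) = -34.00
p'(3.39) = -23.34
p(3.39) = -42.65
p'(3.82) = -25.92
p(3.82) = -53.24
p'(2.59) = -18.54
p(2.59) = -25.89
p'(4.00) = -27.00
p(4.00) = -58.00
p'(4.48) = -29.88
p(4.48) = -71.65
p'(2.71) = -19.26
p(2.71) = -28.16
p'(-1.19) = 4.14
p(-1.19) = 1.32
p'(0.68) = -7.08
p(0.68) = -1.43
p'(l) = -6*l - 3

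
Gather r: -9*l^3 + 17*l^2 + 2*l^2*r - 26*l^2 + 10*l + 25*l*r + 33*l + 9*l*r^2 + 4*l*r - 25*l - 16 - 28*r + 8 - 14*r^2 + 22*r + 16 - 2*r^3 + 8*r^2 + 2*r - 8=-9*l^3 - 9*l^2 + 18*l - 2*r^3 + r^2*(9*l - 6) + r*(2*l^2 + 29*l - 4)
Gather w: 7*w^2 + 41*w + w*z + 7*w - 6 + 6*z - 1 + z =7*w^2 + w*(z + 48) + 7*z - 7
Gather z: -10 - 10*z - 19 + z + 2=-9*z - 27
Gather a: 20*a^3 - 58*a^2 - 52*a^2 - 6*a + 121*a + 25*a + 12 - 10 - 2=20*a^3 - 110*a^2 + 140*a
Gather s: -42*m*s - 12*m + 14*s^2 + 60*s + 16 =-12*m + 14*s^2 + s*(60 - 42*m) + 16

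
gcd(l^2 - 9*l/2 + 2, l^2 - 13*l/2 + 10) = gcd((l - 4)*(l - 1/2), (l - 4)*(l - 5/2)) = l - 4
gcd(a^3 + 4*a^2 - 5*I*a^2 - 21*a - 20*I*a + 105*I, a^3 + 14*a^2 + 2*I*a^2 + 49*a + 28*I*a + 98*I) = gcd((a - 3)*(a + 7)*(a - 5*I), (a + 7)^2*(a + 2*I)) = a + 7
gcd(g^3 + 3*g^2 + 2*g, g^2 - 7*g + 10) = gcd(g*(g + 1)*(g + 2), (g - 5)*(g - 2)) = 1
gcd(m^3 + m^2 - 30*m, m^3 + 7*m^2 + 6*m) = m^2 + 6*m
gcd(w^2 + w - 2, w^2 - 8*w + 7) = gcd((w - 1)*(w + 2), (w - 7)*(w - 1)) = w - 1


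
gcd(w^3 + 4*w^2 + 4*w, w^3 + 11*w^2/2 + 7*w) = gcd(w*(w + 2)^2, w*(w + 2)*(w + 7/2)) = w^2 + 2*w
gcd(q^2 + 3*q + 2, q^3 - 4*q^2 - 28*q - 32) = q + 2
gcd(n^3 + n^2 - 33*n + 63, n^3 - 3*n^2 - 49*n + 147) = n^2 + 4*n - 21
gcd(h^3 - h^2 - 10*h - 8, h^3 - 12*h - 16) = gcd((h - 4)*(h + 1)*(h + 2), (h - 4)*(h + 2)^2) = h^2 - 2*h - 8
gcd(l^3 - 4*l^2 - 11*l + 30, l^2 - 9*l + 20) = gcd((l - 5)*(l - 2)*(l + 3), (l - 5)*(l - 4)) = l - 5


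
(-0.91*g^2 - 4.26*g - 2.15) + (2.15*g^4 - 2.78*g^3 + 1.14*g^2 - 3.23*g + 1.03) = 2.15*g^4 - 2.78*g^3 + 0.23*g^2 - 7.49*g - 1.12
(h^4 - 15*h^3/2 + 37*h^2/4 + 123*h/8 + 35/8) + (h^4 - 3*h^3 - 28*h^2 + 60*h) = 2*h^4 - 21*h^3/2 - 75*h^2/4 + 603*h/8 + 35/8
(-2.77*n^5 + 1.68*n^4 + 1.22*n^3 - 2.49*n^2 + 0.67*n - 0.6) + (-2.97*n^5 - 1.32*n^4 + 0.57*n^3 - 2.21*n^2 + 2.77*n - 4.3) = -5.74*n^5 + 0.36*n^4 + 1.79*n^3 - 4.7*n^2 + 3.44*n - 4.9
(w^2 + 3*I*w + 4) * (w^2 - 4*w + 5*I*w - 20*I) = w^4 - 4*w^3 + 8*I*w^3 - 11*w^2 - 32*I*w^2 + 44*w + 20*I*w - 80*I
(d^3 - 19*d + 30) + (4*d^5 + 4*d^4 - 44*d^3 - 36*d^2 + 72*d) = 4*d^5 + 4*d^4 - 43*d^3 - 36*d^2 + 53*d + 30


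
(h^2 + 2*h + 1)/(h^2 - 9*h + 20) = (h^2 + 2*h + 1)/(h^2 - 9*h + 20)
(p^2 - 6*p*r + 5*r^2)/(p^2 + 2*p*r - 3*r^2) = (p - 5*r)/(p + 3*r)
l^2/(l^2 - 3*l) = l/(l - 3)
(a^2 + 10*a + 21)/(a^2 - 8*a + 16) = (a^2 + 10*a + 21)/(a^2 - 8*a + 16)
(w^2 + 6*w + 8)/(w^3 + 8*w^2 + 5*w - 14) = (w + 4)/(w^2 + 6*w - 7)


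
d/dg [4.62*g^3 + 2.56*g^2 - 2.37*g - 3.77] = 13.86*g^2 + 5.12*g - 2.37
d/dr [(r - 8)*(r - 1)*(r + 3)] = 3*r^2 - 12*r - 19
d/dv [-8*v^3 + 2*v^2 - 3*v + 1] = -24*v^2 + 4*v - 3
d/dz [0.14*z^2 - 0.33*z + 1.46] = 0.28*z - 0.33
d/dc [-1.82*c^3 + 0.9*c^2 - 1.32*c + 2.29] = -5.46*c^2 + 1.8*c - 1.32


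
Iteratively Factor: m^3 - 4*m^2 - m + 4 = (m - 4)*(m^2 - 1) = (m - 4)*(m - 1)*(m + 1)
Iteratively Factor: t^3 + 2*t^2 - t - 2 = (t + 1)*(t^2 + t - 2) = (t - 1)*(t + 1)*(t + 2)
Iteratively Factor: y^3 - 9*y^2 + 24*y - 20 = (y - 2)*(y^2 - 7*y + 10) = (y - 5)*(y - 2)*(y - 2)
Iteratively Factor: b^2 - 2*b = (b - 2)*(b)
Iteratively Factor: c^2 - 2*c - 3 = (c + 1)*(c - 3)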